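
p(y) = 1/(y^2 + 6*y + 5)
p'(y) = (-2*y - 6)/(y^2 + 6*y + 5)^2 = 2*(-y - 3)/(y^2 + 6*y + 5)^2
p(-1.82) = -0.38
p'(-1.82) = -0.35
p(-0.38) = 0.35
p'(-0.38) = -0.64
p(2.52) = 0.04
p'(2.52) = -0.02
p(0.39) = 0.13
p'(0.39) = -0.12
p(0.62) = 0.11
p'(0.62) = -0.09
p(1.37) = 0.07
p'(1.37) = -0.04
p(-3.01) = -0.25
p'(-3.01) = 0.00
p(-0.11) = 0.23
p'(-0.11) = -0.31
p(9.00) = 0.01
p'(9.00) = 0.00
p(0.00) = 0.20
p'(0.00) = -0.24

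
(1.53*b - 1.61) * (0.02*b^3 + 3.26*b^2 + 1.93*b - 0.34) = 0.0306*b^4 + 4.9556*b^3 - 2.2957*b^2 - 3.6275*b + 0.5474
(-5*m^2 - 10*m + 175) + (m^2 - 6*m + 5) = -4*m^2 - 16*m + 180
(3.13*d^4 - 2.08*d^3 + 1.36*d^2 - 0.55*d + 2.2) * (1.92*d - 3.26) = 6.0096*d^5 - 14.1974*d^4 + 9.392*d^3 - 5.4896*d^2 + 6.017*d - 7.172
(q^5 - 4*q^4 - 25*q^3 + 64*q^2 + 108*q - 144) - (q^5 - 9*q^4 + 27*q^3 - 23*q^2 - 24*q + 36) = 5*q^4 - 52*q^3 + 87*q^2 + 132*q - 180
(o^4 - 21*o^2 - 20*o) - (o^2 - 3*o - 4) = o^4 - 22*o^2 - 17*o + 4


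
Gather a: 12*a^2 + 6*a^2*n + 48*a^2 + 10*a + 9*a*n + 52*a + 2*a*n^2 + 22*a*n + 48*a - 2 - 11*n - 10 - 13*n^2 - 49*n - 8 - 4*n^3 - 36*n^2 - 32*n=a^2*(6*n + 60) + a*(2*n^2 + 31*n + 110) - 4*n^3 - 49*n^2 - 92*n - 20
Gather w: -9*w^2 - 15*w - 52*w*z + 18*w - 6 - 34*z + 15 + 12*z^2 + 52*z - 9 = -9*w^2 + w*(3 - 52*z) + 12*z^2 + 18*z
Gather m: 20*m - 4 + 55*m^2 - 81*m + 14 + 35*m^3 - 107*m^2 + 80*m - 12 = 35*m^3 - 52*m^2 + 19*m - 2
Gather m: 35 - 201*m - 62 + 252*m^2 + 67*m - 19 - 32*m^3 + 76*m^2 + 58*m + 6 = -32*m^3 + 328*m^2 - 76*m - 40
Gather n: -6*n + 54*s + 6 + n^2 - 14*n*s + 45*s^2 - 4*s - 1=n^2 + n*(-14*s - 6) + 45*s^2 + 50*s + 5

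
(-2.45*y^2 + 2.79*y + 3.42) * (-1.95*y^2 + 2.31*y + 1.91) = 4.7775*y^4 - 11.1*y^3 - 4.9036*y^2 + 13.2291*y + 6.5322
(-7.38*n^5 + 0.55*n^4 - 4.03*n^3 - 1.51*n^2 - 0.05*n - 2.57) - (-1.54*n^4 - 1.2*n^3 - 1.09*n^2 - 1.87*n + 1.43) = -7.38*n^5 + 2.09*n^4 - 2.83*n^3 - 0.42*n^2 + 1.82*n - 4.0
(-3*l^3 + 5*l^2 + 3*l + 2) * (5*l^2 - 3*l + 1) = -15*l^5 + 34*l^4 - 3*l^3 + 6*l^2 - 3*l + 2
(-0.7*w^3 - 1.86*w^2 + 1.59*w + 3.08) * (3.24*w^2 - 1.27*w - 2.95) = -2.268*w^5 - 5.1374*w^4 + 9.5788*w^3 + 13.4469*w^2 - 8.6021*w - 9.086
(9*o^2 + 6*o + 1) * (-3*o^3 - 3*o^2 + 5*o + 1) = -27*o^5 - 45*o^4 + 24*o^3 + 36*o^2 + 11*o + 1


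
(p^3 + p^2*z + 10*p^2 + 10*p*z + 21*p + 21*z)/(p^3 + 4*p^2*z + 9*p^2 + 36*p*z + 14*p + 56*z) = (p^2 + p*z + 3*p + 3*z)/(p^2 + 4*p*z + 2*p + 8*z)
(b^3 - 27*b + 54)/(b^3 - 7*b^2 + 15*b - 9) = (b + 6)/(b - 1)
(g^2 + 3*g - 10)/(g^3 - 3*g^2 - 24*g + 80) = (g - 2)/(g^2 - 8*g + 16)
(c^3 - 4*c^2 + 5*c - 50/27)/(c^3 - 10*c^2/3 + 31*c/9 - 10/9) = (c - 5/3)/(c - 1)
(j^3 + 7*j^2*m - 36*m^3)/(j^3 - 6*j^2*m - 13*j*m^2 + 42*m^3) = (j + 6*m)/(j - 7*m)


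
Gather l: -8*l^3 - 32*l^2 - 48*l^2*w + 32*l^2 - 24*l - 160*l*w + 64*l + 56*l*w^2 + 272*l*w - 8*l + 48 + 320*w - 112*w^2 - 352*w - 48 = -8*l^3 - 48*l^2*w + l*(56*w^2 + 112*w + 32) - 112*w^2 - 32*w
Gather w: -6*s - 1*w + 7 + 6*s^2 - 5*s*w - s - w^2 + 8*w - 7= 6*s^2 - 7*s - w^2 + w*(7 - 5*s)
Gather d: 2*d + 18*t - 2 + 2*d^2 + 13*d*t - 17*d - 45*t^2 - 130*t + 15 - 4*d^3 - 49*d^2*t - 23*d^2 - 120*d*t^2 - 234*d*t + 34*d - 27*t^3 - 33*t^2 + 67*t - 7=-4*d^3 + d^2*(-49*t - 21) + d*(-120*t^2 - 221*t + 19) - 27*t^3 - 78*t^2 - 45*t + 6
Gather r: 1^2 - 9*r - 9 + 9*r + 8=0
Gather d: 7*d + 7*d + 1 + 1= 14*d + 2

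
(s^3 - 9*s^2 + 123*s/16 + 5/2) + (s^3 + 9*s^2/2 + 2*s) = 2*s^3 - 9*s^2/2 + 155*s/16 + 5/2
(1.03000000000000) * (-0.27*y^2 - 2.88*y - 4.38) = -0.2781*y^2 - 2.9664*y - 4.5114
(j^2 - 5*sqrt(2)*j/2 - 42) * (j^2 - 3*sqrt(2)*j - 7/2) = j^4 - 11*sqrt(2)*j^3/2 - 61*j^2/2 + 539*sqrt(2)*j/4 + 147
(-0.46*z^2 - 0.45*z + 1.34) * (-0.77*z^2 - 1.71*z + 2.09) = 0.3542*z^4 + 1.1331*z^3 - 1.2237*z^2 - 3.2319*z + 2.8006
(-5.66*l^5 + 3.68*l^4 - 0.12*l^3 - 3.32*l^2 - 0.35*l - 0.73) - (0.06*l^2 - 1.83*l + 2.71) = -5.66*l^5 + 3.68*l^4 - 0.12*l^3 - 3.38*l^2 + 1.48*l - 3.44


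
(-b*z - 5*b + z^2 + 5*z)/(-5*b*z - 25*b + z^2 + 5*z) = (-b + z)/(-5*b + z)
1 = 1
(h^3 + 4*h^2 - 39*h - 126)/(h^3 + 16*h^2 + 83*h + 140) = (h^2 - 3*h - 18)/(h^2 + 9*h + 20)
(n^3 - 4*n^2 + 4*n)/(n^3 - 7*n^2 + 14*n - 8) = n*(n - 2)/(n^2 - 5*n + 4)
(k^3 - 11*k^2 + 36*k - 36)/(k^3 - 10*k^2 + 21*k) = (k^2 - 8*k + 12)/(k*(k - 7))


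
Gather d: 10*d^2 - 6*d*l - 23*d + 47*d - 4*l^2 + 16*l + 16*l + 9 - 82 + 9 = 10*d^2 + d*(24 - 6*l) - 4*l^2 + 32*l - 64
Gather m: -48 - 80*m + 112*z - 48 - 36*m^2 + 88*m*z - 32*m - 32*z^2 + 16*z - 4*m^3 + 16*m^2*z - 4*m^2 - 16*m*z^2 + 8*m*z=-4*m^3 + m^2*(16*z - 40) + m*(-16*z^2 + 96*z - 112) - 32*z^2 + 128*z - 96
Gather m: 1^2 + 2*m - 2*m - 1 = 0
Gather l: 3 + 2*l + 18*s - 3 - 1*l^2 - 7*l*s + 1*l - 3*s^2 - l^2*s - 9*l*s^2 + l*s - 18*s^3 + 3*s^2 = l^2*(-s - 1) + l*(-9*s^2 - 6*s + 3) - 18*s^3 + 18*s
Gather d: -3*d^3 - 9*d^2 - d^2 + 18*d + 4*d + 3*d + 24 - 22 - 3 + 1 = -3*d^3 - 10*d^2 + 25*d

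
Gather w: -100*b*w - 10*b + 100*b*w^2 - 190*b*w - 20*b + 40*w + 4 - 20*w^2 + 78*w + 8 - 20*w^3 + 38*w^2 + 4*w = -30*b - 20*w^3 + w^2*(100*b + 18) + w*(122 - 290*b) + 12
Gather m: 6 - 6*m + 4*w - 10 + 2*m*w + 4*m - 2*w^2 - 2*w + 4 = m*(2*w - 2) - 2*w^2 + 2*w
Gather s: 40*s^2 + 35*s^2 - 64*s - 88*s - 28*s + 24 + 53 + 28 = 75*s^2 - 180*s + 105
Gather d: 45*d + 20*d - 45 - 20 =65*d - 65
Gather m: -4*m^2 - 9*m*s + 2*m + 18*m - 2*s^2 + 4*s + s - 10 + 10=-4*m^2 + m*(20 - 9*s) - 2*s^2 + 5*s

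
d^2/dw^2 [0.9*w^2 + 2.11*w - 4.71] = 1.80000000000000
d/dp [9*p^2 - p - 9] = 18*p - 1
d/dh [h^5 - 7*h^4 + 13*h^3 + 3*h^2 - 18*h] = 5*h^4 - 28*h^3 + 39*h^2 + 6*h - 18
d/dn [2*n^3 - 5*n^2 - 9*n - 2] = 6*n^2 - 10*n - 9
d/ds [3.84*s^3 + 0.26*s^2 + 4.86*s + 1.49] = 11.52*s^2 + 0.52*s + 4.86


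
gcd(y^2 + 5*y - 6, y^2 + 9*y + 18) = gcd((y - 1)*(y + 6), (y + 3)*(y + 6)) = y + 6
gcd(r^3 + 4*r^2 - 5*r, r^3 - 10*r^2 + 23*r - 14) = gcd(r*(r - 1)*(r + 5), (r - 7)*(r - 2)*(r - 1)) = r - 1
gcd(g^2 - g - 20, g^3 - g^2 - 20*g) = g^2 - g - 20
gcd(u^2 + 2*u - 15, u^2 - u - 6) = u - 3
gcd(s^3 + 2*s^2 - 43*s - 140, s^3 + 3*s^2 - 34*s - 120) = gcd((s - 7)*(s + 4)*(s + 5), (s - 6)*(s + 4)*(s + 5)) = s^2 + 9*s + 20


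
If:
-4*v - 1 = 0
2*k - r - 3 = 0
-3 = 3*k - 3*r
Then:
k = 4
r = 5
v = -1/4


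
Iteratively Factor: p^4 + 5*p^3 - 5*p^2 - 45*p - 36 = (p + 4)*(p^3 + p^2 - 9*p - 9) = (p + 1)*(p + 4)*(p^2 - 9) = (p + 1)*(p + 3)*(p + 4)*(p - 3)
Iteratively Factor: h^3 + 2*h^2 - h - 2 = (h + 2)*(h^2 - 1) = (h + 1)*(h + 2)*(h - 1)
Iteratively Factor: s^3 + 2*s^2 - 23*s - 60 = (s - 5)*(s^2 + 7*s + 12) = (s - 5)*(s + 3)*(s + 4)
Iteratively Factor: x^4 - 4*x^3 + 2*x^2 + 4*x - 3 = (x - 1)*(x^3 - 3*x^2 - x + 3) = (x - 1)*(x + 1)*(x^2 - 4*x + 3) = (x - 1)^2*(x + 1)*(x - 3)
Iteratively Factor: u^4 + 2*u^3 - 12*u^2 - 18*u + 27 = (u - 3)*(u^3 + 5*u^2 + 3*u - 9) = (u - 3)*(u - 1)*(u^2 + 6*u + 9) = (u - 3)*(u - 1)*(u + 3)*(u + 3)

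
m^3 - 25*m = m*(m - 5)*(m + 5)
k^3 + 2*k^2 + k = k*(k + 1)^2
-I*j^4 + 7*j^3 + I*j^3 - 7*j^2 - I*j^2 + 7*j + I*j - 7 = (j - I)*(j + I)*(j + 7*I)*(-I*j + I)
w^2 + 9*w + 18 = (w + 3)*(w + 6)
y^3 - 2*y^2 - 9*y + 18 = (y - 3)*(y - 2)*(y + 3)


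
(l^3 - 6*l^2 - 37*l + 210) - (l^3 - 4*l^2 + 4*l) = -2*l^2 - 41*l + 210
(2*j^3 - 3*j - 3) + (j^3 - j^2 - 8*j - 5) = 3*j^3 - j^2 - 11*j - 8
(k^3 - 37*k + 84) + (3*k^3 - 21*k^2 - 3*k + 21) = 4*k^3 - 21*k^2 - 40*k + 105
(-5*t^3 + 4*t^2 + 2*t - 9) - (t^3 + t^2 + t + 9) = -6*t^3 + 3*t^2 + t - 18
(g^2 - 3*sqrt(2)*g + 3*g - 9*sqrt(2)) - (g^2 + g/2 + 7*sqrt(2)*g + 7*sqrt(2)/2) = -10*sqrt(2)*g + 5*g/2 - 25*sqrt(2)/2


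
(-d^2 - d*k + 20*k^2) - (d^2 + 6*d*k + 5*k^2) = -2*d^2 - 7*d*k + 15*k^2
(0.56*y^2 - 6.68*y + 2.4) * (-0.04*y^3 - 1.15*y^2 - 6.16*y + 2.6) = -0.0224*y^5 - 0.3768*y^4 + 4.1364*y^3 + 39.8448*y^2 - 32.152*y + 6.24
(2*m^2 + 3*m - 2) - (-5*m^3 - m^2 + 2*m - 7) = 5*m^3 + 3*m^2 + m + 5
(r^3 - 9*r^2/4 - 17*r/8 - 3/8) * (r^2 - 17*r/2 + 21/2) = r^5 - 43*r^4/4 + 55*r^3/2 - 95*r^2/16 - 153*r/8 - 63/16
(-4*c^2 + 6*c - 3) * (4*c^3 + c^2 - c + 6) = -16*c^5 + 20*c^4 - 2*c^3 - 33*c^2 + 39*c - 18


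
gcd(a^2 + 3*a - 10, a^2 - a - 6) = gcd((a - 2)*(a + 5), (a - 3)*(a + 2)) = 1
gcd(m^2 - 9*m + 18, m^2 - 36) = m - 6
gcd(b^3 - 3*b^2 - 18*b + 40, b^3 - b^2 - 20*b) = b^2 - b - 20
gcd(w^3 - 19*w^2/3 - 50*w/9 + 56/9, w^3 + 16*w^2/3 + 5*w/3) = 1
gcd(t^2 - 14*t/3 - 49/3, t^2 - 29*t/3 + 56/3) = t - 7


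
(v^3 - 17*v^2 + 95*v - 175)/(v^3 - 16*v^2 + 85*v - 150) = (v - 7)/(v - 6)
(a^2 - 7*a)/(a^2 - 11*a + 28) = a/(a - 4)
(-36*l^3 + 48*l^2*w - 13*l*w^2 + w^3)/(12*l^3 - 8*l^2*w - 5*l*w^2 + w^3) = (-6*l + w)/(2*l + w)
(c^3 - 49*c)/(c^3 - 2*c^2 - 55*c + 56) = c*(c - 7)/(c^2 - 9*c + 8)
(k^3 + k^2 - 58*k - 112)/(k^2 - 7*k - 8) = (k^2 + 9*k + 14)/(k + 1)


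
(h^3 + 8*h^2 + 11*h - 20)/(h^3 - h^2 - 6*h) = (-h^3 - 8*h^2 - 11*h + 20)/(h*(-h^2 + h + 6))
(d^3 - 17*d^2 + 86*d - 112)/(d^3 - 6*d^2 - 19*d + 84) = (d^2 - 10*d + 16)/(d^2 + d - 12)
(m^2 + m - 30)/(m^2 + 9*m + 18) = (m - 5)/(m + 3)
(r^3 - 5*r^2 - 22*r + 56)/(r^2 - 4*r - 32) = (r^2 - 9*r + 14)/(r - 8)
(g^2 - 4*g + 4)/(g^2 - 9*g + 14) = (g - 2)/(g - 7)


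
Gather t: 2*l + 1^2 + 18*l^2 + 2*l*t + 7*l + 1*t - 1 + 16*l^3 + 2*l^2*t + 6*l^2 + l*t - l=16*l^3 + 24*l^2 + 8*l + t*(2*l^2 + 3*l + 1)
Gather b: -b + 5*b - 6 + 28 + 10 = 4*b + 32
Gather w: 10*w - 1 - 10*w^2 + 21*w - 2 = -10*w^2 + 31*w - 3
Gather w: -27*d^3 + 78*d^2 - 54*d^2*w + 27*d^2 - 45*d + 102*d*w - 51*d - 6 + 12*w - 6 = -27*d^3 + 105*d^2 - 96*d + w*(-54*d^2 + 102*d + 12) - 12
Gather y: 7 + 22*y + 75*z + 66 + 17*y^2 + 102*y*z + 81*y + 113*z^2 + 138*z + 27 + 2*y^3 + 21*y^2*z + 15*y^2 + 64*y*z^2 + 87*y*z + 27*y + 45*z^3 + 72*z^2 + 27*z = 2*y^3 + y^2*(21*z + 32) + y*(64*z^2 + 189*z + 130) + 45*z^3 + 185*z^2 + 240*z + 100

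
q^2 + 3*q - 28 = (q - 4)*(q + 7)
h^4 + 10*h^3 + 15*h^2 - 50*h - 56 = (h - 2)*(h + 1)*(h + 4)*(h + 7)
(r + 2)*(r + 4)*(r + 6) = r^3 + 12*r^2 + 44*r + 48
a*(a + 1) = a^2 + a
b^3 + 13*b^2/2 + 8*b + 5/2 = (b + 1/2)*(b + 1)*(b + 5)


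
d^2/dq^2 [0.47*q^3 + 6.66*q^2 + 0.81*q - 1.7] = 2.82*q + 13.32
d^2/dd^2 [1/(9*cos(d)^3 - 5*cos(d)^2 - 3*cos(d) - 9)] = ((15*cos(d) - 40*cos(2*d) + 81*cos(3*d))*(-9*cos(d)^3 + 5*cos(d)^2 + 3*cos(d) + 9)/4 - 2*(-27*cos(d)^2 + 10*cos(d) + 3)^2*sin(d)^2)/(-9*cos(d)^3 + 5*cos(d)^2 + 3*cos(d) + 9)^3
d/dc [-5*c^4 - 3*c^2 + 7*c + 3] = -20*c^3 - 6*c + 7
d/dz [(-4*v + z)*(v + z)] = -3*v + 2*z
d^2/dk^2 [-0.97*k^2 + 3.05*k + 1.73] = -1.94000000000000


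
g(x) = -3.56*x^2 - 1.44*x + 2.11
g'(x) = -7.12*x - 1.44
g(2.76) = -28.98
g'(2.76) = -21.09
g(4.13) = -64.56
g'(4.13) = -30.85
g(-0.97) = 0.16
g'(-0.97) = 5.47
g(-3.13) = -28.26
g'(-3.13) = 20.85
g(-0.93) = 0.37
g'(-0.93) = 5.18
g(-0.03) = 2.15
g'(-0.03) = -1.23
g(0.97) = -2.64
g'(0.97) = -8.35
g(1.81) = -12.16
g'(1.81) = -14.33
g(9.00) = -299.21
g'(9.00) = -65.52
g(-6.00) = -117.41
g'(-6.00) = 41.28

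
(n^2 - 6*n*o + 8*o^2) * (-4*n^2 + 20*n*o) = -4*n^4 + 44*n^3*o - 152*n^2*o^2 + 160*n*o^3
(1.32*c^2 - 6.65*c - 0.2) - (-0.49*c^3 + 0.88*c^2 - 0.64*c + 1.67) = 0.49*c^3 + 0.44*c^2 - 6.01*c - 1.87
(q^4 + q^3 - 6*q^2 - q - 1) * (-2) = -2*q^4 - 2*q^3 + 12*q^2 + 2*q + 2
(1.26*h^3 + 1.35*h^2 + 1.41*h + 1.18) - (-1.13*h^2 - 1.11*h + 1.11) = 1.26*h^3 + 2.48*h^2 + 2.52*h + 0.0699999999999998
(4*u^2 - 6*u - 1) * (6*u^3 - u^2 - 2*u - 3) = 24*u^5 - 40*u^4 - 8*u^3 + u^2 + 20*u + 3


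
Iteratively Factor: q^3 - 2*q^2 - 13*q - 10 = (q + 2)*(q^2 - 4*q - 5) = (q + 1)*(q + 2)*(q - 5)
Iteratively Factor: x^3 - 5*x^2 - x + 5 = (x + 1)*(x^2 - 6*x + 5) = (x - 1)*(x + 1)*(x - 5)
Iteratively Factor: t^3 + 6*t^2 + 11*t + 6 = (t + 1)*(t^2 + 5*t + 6) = (t + 1)*(t + 2)*(t + 3)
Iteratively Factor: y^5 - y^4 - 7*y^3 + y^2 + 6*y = (y + 1)*(y^4 - 2*y^3 - 5*y^2 + 6*y) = (y - 3)*(y + 1)*(y^3 + y^2 - 2*y) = y*(y - 3)*(y + 1)*(y^2 + y - 2) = y*(y - 3)*(y + 1)*(y + 2)*(y - 1)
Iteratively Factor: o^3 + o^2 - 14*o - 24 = (o - 4)*(o^2 + 5*o + 6) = (o - 4)*(o + 3)*(o + 2)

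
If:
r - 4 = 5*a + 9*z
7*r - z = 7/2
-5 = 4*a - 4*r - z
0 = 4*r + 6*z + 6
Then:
No Solution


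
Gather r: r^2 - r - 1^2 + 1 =r^2 - r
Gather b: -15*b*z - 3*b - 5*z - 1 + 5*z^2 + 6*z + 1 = b*(-15*z - 3) + 5*z^2 + z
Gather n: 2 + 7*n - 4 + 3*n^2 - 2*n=3*n^2 + 5*n - 2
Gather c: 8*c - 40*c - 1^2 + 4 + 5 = 8 - 32*c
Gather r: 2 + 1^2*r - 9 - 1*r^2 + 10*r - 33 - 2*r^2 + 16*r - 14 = -3*r^2 + 27*r - 54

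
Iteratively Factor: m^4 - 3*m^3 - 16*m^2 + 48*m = (m - 4)*(m^3 + m^2 - 12*m) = (m - 4)*(m - 3)*(m^2 + 4*m) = m*(m - 4)*(m - 3)*(m + 4)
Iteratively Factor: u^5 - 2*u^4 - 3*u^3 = (u - 3)*(u^4 + u^3) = u*(u - 3)*(u^3 + u^2) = u*(u - 3)*(u + 1)*(u^2) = u^2*(u - 3)*(u + 1)*(u)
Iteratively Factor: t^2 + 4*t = (t + 4)*(t)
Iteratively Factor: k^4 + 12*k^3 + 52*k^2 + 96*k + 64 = (k + 4)*(k^3 + 8*k^2 + 20*k + 16) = (k + 2)*(k + 4)*(k^2 + 6*k + 8) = (k + 2)*(k + 4)^2*(k + 2)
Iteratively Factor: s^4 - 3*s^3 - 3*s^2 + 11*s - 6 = (s + 2)*(s^3 - 5*s^2 + 7*s - 3) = (s - 3)*(s + 2)*(s^2 - 2*s + 1) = (s - 3)*(s - 1)*(s + 2)*(s - 1)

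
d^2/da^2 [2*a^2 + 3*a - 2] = 4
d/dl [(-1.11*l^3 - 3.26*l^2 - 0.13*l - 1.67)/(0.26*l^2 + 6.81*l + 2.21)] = (-0.2886*l^4 - 15.1182*l^3 - 29.5261*l^2 - 13.5408*l + 11.0854)/(0.0676*l^4 + 3.5412*l^3 + 47.5253*l^2 + 30.1002*l + 4.8841)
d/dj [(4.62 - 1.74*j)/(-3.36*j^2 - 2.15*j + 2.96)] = (-5.8464*j^2 + 31.0464*j + 4.7826)/(11.2896*j^4 + 14.448*j^3 - 15.2687*j^2 - 12.728*j + 8.7616)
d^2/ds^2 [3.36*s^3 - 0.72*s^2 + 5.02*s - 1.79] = 20.16*s - 1.44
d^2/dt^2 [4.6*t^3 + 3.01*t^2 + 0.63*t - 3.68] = 27.6*t + 6.02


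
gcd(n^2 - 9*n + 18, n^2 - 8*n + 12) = n - 6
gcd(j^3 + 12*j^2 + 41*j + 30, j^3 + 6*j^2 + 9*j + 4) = j + 1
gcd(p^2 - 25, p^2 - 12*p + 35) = p - 5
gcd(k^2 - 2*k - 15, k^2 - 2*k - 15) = k^2 - 2*k - 15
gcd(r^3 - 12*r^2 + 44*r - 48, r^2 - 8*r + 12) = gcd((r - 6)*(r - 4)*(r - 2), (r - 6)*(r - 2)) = r^2 - 8*r + 12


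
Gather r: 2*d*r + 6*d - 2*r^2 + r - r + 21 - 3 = 2*d*r + 6*d - 2*r^2 + 18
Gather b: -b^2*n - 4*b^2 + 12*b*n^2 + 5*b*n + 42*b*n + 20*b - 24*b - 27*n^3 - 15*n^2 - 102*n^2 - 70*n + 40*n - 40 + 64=b^2*(-n - 4) + b*(12*n^2 + 47*n - 4) - 27*n^3 - 117*n^2 - 30*n + 24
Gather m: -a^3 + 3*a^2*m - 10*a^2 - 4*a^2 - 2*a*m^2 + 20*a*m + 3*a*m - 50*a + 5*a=-a^3 - 14*a^2 - 2*a*m^2 - 45*a + m*(3*a^2 + 23*a)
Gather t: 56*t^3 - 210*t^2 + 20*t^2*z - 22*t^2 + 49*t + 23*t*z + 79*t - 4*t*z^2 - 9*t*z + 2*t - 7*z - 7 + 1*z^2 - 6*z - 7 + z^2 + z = 56*t^3 + t^2*(20*z - 232) + t*(-4*z^2 + 14*z + 130) + 2*z^2 - 12*z - 14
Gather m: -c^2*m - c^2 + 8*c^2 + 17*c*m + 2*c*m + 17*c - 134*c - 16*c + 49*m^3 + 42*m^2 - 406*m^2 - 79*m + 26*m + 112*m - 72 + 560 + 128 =7*c^2 - 133*c + 49*m^3 - 364*m^2 + m*(-c^2 + 19*c + 59) + 616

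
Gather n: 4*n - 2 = 4*n - 2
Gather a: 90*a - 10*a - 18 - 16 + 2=80*a - 32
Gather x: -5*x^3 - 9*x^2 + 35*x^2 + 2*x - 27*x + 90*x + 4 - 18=-5*x^3 + 26*x^2 + 65*x - 14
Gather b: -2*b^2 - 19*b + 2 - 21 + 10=-2*b^2 - 19*b - 9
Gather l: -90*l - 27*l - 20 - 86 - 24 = -117*l - 130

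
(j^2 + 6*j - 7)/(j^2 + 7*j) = (j - 1)/j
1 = 1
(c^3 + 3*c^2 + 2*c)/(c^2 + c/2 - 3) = 2*c*(c + 1)/(2*c - 3)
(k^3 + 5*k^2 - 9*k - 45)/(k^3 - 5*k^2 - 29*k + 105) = (k + 3)/(k - 7)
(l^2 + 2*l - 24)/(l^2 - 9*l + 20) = (l + 6)/(l - 5)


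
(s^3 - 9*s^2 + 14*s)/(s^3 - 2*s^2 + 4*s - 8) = s*(s - 7)/(s^2 + 4)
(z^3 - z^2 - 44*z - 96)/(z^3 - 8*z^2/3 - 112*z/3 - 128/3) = 3*(z + 3)/(3*z + 4)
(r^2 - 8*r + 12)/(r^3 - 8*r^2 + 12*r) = 1/r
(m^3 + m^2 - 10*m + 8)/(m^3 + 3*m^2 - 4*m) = (m - 2)/m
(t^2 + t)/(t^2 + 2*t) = (t + 1)/(t + 2)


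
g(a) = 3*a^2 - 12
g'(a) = 6*a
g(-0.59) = -10.96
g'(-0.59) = -3.54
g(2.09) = 1.10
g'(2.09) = 12.54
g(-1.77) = -2.60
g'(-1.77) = -10.62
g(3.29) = 20.47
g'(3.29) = 19.74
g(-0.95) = -9.29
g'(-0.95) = -5.70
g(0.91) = -9.52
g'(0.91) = 5.46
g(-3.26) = 19.88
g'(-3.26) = -19.56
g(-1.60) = -4.32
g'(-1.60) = -9.60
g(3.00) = 15.00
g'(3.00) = 18.00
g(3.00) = 15.00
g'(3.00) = 18.00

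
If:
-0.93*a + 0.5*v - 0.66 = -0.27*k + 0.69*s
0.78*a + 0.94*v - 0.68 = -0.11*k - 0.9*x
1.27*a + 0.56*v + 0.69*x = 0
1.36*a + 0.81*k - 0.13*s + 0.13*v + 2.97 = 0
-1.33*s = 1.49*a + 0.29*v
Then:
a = -0.65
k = -2.87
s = 0.28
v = 2.05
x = -0.47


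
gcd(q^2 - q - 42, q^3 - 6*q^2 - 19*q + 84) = q - 7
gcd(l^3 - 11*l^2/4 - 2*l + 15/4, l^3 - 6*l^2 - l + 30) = l - 3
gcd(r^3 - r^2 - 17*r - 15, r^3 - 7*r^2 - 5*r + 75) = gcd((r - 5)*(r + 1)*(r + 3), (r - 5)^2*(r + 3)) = r^2 - 2*r - 15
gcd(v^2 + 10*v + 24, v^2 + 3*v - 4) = v + 4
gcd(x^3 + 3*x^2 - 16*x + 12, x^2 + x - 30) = x + 6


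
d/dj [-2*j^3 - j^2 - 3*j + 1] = -6*j^2 - 2*j - 3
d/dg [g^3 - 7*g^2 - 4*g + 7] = 3*g^2 - 14*g - 4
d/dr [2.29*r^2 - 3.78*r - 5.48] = 4.58*r - 3.78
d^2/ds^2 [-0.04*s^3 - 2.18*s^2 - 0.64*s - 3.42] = -0.24*s - 4.36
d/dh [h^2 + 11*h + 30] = 2*h + 11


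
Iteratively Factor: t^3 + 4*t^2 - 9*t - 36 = (t - 3)*(t^2 + 7*t + 12) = (t - 3)*(t + 3)*(t + 4)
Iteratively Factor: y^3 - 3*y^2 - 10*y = (y - 5)*(y^2 + 2*y) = (y - 5)*(y + 2)*(y)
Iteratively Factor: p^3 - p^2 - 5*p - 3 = (p + 1)*(p^2 - 2*p - 3) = (p - 3)*(p + 1)*(p + 1)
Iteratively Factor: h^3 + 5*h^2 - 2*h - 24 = (h + 3)*(h^2 + 2*h - 8) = (h + 3)*(h + 4)*(h - 2)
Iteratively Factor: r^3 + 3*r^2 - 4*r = (r + 4)*(r^2 - r) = (r - 1)*(r + 4)*(r)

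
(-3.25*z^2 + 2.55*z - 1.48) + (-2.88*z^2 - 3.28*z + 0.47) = -6.13*z^2 - 0.73*z - 1.01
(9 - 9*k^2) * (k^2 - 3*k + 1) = -9*k^4 + 27*k^3 - 27*k + 9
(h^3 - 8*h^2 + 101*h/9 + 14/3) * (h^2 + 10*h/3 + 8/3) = h^5 - 14*h^4/3 - 115*h^3/9 + 560*h^2/27 + 1228*h/27 + 112/9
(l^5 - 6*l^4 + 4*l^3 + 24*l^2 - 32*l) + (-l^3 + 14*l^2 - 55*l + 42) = l^5 - 6*l^4 + 3*l^3 + 38*l^2 - 87*l + 42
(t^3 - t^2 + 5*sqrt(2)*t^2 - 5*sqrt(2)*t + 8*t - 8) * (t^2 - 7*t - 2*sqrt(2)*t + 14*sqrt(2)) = t^5 - 8*t^4 + 3*sqrt(2)*t^4 - 24*sqrt(2)*t^3 - 5*t^3 + 5*sqrt(2)*t^2 + 96*t^2 - 84*t + 128*sqrt(2)*t - 112*sqrt(2)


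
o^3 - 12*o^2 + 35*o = o*(o - 7)*(o - 5)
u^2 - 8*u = u*(u - 8)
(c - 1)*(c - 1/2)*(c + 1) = c^3 - c^2/2 - c + 1/2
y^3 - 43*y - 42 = (y - 7)*(y + 1)*(y + 6)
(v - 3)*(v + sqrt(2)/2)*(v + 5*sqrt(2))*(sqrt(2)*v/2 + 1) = sqrt(2)*v^4/2 - 3*sqrt(2)*v^3/2 + 13*v^3/2 - 39*v^2/2 + 8*sqrt(2)*v^2 - 24*sqrt(2)*v + 5*v - 15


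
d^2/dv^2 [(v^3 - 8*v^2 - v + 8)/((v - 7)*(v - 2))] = 12*(-v^3 - 3*v^2 + 69*v - 193)/(v^6 - 27*v^5 + 285*v^4 - 1485*v^3 + 3990*v^2 - 5292*v + 2744)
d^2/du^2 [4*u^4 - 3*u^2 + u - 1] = 48*u^2 - 6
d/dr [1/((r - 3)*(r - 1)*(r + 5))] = (-(r - 3)*(r - 1) - (r - 3)*(r + 5) - (r - 1)*(r + 5))/((r - 3)^2*(r - 1)^2*(r + 5)^2)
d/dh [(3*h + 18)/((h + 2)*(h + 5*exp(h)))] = 3*(-(h + 2)*(h + 6)*(5*exp(h) + 1) + (h + 2)*(h + 5*exp(h)) - (h + 6)*(h + 5*exp(h)))/((h + 2)^2*(h + 5*exp(h))^2)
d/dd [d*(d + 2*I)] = 2*d + 2*I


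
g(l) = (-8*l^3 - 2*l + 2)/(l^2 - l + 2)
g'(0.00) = -0.50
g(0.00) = 1.00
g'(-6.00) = -7.98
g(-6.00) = 39.59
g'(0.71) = -7.56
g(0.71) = -1.27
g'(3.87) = -9.16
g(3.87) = -35.82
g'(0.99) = -10.91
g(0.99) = -3.89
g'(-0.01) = -0.49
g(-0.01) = 1.00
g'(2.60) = -10.74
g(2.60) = -23.35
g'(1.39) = -12.89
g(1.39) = -8.76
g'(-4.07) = -7.85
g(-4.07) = 24.28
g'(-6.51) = -8.00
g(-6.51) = 43.67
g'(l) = (1 - 2*l)*(-8*l^3 - 2*l + 2)/(l^2 - l + 2)^2 + (-24*l^2 - 2)/(l^2 - l + 2)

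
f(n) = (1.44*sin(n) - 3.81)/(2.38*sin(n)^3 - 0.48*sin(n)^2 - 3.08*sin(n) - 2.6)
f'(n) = (1.44*sin(n) - 3.81)*(-7.14*sin(n)^2*cos(n) + 0.96*sin(n)*cos(n) + 3.08*cos(n))/(2.38*sin(n)^3 - 0.48*sin(n)^2 - 3.08*sin(n) - 2.6)^2 + 1.44*cos(n)/(2.38*sin(n)^3 - 0.48*sin(n)^2 - 3.08*sin(n) - 2.6) = (-6.8544*sin(n)^3 + 27.8946*sin(n)^2 - 3.6576*sin(n) - 15.4788)*cos(n)/(5.6644*sin(n)^6 - 2.2848*sin(n)^5 - 14.4304*sin(n)^4 - 9.4192*sin(n)^3 + 11.9824*sin(n)^2 + 16.016*sin(n) + 6.76)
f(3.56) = 2.77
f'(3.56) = 3.24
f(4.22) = 2.69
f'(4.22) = -1.87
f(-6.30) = 1.50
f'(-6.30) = -2.37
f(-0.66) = 3.26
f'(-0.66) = -0.45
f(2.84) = 0.97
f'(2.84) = 1.12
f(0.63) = 0.72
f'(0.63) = -0.45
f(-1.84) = 2.35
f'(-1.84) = -1.10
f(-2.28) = 3.10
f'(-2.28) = -1.66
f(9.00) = 0.85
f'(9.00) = 0.81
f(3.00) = 1.19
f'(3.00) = 1.66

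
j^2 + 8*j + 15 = (j + 3)*(j + 5)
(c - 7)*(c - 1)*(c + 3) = c^3 - 5*c^2 - 17*c + 21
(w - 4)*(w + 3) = w^2 - w - 12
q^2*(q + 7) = q^3 + 7*q^2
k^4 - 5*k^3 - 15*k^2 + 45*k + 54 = (k - 6)*(k - 3)*(k + 1)*(k + 3)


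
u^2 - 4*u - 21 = (u - 7)*(u + 3)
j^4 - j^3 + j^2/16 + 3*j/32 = j*(j - 3/4)*(j - 1/2)*(j + 1/4)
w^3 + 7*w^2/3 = w^2*(w + 7/3)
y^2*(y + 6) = y^3 + 6*y^2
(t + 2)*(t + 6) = t^2 + 8*t + 12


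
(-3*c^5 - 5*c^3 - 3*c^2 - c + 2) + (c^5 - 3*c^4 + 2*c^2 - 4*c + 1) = -2*c^5 - 3*c^4 - 5*c^3 - c^2 - 5*c + 3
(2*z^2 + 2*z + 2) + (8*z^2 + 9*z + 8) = 10*z^2 + 11*z + 10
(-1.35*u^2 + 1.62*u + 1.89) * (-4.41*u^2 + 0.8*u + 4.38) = 5.9535*u^4 - 8.2242*u^3 - 12.9519*u^2 + 8.6076*u + 8.2782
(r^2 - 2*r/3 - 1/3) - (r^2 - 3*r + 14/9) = 7*r/3 - 17/9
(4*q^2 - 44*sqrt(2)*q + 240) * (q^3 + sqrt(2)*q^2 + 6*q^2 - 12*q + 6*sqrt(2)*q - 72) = 4*q^5 - 40*sqrt(2)*q^4 + 24*q^4 - 240*sqrt(2)*q^3 + 104*q^3 + 624*q^2 + 768*sqrt(2)*q^2 - 2880*q + 4608*sqrt(2)*q - 17280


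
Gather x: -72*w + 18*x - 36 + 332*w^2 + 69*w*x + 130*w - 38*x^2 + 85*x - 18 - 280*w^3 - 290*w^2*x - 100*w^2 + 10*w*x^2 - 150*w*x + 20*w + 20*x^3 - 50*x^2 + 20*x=-280*w^3 + 232*w^2 + 78*w + 20*x^3 + x^2*(10*w - 88) + x*(-290*w^2 - 81*w + 123) - 54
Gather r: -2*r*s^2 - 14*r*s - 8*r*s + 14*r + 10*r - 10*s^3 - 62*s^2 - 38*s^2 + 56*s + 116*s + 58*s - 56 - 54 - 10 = r*(-2*s^2 - 22*s + 24) - 10*s^3 - 100*s^2 + 230*s - 120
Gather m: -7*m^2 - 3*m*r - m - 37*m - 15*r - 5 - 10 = -7*m^2 + m*(-3*r - 38) - 15*r - 15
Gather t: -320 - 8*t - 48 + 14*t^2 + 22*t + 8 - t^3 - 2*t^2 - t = -t^3 + 12*t^2 + 13*t - 360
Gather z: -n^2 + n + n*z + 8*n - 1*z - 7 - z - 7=-n^2 + 9*n + z*(n - 2) - 14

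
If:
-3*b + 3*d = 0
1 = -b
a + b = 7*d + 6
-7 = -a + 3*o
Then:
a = 0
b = -1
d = -1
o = -7/3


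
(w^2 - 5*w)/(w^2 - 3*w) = (w - 5)/(w - 3)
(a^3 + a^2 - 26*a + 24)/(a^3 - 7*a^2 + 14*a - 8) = (a + 6)/(a - 2)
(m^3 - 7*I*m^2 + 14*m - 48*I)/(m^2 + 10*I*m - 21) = (m^2 - 10*I*m - 16)/(m + 7*I)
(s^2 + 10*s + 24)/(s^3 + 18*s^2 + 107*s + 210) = (s + 4)/(s^2 + 12*s + 35)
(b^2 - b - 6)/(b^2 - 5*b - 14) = (b - 3)/(b - 7)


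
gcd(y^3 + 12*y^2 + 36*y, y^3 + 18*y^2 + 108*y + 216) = y^2 + 12*y + 36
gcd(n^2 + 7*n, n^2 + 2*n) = n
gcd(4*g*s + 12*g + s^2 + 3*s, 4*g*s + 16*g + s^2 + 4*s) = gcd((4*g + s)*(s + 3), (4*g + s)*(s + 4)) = 4*g + s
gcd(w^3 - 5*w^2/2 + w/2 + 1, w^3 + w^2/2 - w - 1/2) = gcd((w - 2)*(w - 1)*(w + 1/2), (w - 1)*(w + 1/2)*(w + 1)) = w^2 - w/2 - 1/2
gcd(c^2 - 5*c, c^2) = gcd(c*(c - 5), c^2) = c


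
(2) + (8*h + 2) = 8*h + 4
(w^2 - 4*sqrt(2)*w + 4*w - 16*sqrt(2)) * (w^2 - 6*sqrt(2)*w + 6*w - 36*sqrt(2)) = w^4 - 10*sqrt(2)*w^3 + 10*w^3 - 100*sqrt(2)*w^2 + 72*w^2 - 240*sqrt(2)*w + 480*w + 1152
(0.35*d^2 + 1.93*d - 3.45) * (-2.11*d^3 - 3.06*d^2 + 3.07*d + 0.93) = -0.7385*d^5 - 5.1433*d^4 + 2.4482*d^3 + 16.8076*d^2 - 8.7966*d - 3.2085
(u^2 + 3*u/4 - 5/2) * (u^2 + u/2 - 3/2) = u^4 + 5*u^3/4 - 29*u^2/8 - 19*u/8 + 15/4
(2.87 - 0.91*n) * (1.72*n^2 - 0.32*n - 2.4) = -1.5652*n^3 + 5.2276*n^2 + 1.2656*n - 6.888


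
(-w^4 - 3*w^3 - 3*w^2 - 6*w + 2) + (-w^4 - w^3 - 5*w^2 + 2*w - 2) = -2*w^4 - 4*w^3 - 8*w^2 - 4*w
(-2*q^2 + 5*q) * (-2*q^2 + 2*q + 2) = 4*q^4 - 14*q^3 + 6*q^2 + 10*q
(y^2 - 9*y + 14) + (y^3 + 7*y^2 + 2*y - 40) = y^3 + 8*y^2 - 7*y - 26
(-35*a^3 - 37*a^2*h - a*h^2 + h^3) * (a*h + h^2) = -35*a^4*h - 72*a^3*h^2 - 38*a^2*h^3 + h^5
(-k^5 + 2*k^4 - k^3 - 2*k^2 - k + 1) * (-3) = 3*k^5 - 6*k^4 + 3*k^3 + 6*k^2 + 3*k - 3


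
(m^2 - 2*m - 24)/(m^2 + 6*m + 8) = (m - 6)/(m + 2)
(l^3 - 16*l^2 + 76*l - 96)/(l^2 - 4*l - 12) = (l^2 - 10*l + 16)/(l + 2)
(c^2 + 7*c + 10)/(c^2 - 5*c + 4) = (c^2 + 7*c + 10)/(c^2 - 5*c + 4)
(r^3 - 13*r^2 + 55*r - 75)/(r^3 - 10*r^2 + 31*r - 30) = (r - 5)/(r - 2)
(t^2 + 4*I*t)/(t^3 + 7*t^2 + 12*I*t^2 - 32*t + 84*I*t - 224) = t/(t^2 + t*(7 + 8*I) + 56*I)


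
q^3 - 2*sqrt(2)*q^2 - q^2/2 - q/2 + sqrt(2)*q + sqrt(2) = (q - 1)*(q + 1/2)*(q - 2*sqrt(2))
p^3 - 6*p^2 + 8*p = p*(p - 4)*(p - 2)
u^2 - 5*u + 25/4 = (u - 5/2)^2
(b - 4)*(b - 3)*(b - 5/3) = b^3 - 26*b^2/3 + 71*b/3 - 20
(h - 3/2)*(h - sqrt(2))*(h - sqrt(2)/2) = h^3 - 3*sqrt(2)*h^2/2 - 3*h^2/2 + h + 9*sqrt(2)*h/4 - 3/2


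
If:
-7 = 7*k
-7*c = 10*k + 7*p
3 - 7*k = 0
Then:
No Solution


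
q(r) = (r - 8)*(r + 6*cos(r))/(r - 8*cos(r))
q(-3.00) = 19.99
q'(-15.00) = 38.57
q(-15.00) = -50.42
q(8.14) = 0.09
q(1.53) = -9.54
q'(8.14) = 0.48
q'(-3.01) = -5.62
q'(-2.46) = 6.14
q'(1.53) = 99.59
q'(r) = (1 - 6*sin(r))*(r - 8)/(r - 8*cos(r)) + (r - 8)*(r + 6*cos(r))*(-8*sin(r) - 1)/(r - 8*cos(r))^2 + (r + 6*cos(r))/(r - 8*cos(r)) = (-14*r^2*sin(r) + r^2 + 112*r*sin(r) - 16*r*cos(r) - 48*cos(r)^2 + 112*cos(r))/(r - 8*cos(r))^2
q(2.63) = 1.45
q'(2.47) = 0.51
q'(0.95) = 8.55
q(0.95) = 8.45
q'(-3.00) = -5.42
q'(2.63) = 0.07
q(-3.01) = 20.04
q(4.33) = -1.05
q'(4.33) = -3.93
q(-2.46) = 19.84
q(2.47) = 1.41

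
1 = 1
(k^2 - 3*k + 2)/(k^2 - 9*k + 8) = (k - 2)/(k - 8)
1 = 1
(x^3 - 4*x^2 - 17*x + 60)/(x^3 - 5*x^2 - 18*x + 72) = (x - 5)/(x - 6)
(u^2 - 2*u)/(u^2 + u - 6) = u/(u + 3)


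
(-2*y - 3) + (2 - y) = -3*y - 1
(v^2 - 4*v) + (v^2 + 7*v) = 2*v^2 + 3*v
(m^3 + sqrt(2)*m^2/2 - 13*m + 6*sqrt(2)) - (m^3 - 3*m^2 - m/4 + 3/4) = sqrt(2)*m^2/2 + 3*m^2 - 51*m/4 - 3/4 + 6*sqrt(2)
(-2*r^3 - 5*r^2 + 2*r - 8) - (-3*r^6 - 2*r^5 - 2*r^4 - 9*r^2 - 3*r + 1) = 3*r^6 + 2*r^5 + 2*r^4 - 2*r^3 + 4*r^2 + 5*r - 9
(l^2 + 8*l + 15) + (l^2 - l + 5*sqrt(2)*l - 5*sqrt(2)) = 2*l^2 + 7*l + 5*sqrt(2)*l - 5*sqrt(2) + 15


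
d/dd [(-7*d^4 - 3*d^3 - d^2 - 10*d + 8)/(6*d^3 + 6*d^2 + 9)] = (-14*d^6 - 28*d^5 - 4*d^4 - 44*d^3 - 55*d^2 - 38*d - 30)/(3*(4*d^6 + 8*d^5 + 4*d^4 + 12*d^3 + 12*d^2 + 9))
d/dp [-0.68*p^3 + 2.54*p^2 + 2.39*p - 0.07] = -2.04*p^2 + 5.08*p + 2.39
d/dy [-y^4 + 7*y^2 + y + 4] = -4*y^3 + 14*y + 1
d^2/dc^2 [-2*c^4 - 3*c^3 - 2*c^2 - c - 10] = -24*c^2 - 18*c - 4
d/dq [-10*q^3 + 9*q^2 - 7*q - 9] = -30*q^2 + 18*q - 7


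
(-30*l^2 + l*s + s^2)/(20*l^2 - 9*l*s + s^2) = (6*l + s)/(-4*l + s)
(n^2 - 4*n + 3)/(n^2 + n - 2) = (n - 3)/(n + 2)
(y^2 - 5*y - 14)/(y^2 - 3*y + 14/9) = 9*(y^2 - 5*y - 14)/(9*y^2 - 27*y + 14)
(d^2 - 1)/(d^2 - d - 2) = (d - 1)/(d - 2)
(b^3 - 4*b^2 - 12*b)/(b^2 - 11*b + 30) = b*(b + 2)/(b - 5)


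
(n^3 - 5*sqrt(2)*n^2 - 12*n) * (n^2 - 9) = n^5 - 5*sqrt(2)*n^4 - 21*n^3 + 45*sqrt(2)*n^2 + 108*n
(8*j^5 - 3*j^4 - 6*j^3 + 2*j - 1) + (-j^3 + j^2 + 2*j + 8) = 8*j^5 - 3*j^4 - 7*j^3 + j^2 + 4*j + 7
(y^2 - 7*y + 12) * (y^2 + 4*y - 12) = y^4 - 3*y^3 - 28*y^2 + 132*y - 144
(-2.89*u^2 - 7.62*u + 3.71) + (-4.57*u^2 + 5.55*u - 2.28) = -7.46*u^2 - 2.07*u + 1.43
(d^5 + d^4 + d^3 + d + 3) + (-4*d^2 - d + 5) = d^5 + d^4 + d^3 - 4*d^2 + 8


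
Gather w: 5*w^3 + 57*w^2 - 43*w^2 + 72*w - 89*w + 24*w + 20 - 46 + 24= 5*w^3 + 14*w^2 + 7*w - 2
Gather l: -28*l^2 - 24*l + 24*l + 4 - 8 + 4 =-28*l^2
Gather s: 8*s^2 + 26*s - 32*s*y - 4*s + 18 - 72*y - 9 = 8*s^2 + s*(22 - 32*y) - 72*y + 9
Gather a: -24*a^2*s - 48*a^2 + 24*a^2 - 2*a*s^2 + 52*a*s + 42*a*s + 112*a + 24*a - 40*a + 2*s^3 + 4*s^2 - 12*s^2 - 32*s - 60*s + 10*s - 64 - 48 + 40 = a^2*(-24*s - 24) + a*(-2*s^2 + 94*s + 96) + 2*s^3 - 8*s^2 - 82*s - 72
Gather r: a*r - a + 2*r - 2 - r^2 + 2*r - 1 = -a - r^2 + r*(a + 4) - 3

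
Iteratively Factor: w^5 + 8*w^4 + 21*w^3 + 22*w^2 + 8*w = (w + 4)*(w^4 + 4*w^3 + 5*w^2 + 2*w) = (w + 1)*(w + 4)*(w^3 + 3*w^2 + 2*w) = (w + 1)*(w + 2)*(w + 4)*(w^2 + w) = (w + 1)^2*(w + 2)*(w + 4)*(w)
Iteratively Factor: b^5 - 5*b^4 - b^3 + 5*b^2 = (b)*(b^4 - 5*b^3 - b^2 + 5*b) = b*(b - 5)*(b^3 - b) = b*(b - 5)*(b - 1)*(b^2 + b) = b^2*(b - 5)*(b - 1)*(b + 1)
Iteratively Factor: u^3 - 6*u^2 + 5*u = (u - 1)*(u^2 - 5*u) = u*(u - 1)*(u - 5)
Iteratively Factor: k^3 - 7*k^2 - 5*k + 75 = (k - 5)*(k^2 - 2*k - 15) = (k - 5)^2*(k + 3)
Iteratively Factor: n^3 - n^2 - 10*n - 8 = (n + 1)*(n^2 - 2*n - 8) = (n + 1)*(n + 2)*(n - 4)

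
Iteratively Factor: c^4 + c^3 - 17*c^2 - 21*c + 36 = (c - 1)*(c^3 + 2*c^2 - 15*c - 36) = (c - 4)*(c - 1)*(c^2 + 6*c + 9) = (c - 4)*(c - 1)*(c + 3)*(c + 3)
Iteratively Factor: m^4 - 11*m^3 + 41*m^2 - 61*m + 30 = (m - 1)*(m^3 - 10*m^2 + 31*m - 30) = (m - 3)*(m - 1)*(m^2 - 7*m + 10) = (m - 3)*(m - 2)*(m - 1)*(m - 5)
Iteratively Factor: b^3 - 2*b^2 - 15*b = (b)*(b^2 - 2*b - 15) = b*(b - 5)*(b + 3)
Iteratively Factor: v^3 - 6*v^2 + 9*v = (v - 3)*(v^2 - 3*v) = v*(v - 3)*(v - 3)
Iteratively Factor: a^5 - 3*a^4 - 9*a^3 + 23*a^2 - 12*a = (a + 3)*(a^4 - 6*a^3 + 9*a^2 - 4*a) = (a - 4)*(a + 3)*(a^3 - 2*a^2 + a) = (a - 4)*(a - 1)*(a + 3)*(a^2 - a) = a*(a - 4)*(a - 1)*(a + 3)*(a - 1)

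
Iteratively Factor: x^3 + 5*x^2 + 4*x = (x)*(x^2 + 5*x + 4) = x*(x + 1)*(x + 4)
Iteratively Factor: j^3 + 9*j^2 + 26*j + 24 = (j + 2)*(j^2 + 7*j + 12) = (j + 2)*(j + 3)*(j + 4)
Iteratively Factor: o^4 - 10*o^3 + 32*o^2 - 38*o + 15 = (o - 1)*(o^3 - 9*o^2 + 23*o - 15) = (o - 1)^2*(o^2 - 8*o + 15) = (o - 5)*(o - 1)^2*(o - 3)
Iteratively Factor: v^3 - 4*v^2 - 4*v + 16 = (v + 2)*(v^2 - 6*v + 8) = (v - 2)*(v + 2)*(v - 4)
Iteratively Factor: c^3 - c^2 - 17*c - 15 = (c + 1)*(c^2 - 2*c - 15) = (c - 5)*(c + 1)*(c + 3)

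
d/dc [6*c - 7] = 6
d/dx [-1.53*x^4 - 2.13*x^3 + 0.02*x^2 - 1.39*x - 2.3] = -6.12*x^3 - 6.39*x^2 + 0.04*x - 1.39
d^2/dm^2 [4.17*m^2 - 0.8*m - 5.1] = 8.34000000000000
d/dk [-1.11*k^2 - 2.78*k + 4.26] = -2.22*k - 2.78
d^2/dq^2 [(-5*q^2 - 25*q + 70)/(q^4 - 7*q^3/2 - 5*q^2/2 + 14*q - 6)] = 20*(-12*q^5 - 150*q^4 + 305*q^3 + 345*q^2 - 495*q - 1039)/(8*q^9 - 36*q^8 - 78*q^7 + 441*q^6 + 213*q^5 - 1719*q^4 + 73*q^3 + 1854*q^2 - 1188*q + 216)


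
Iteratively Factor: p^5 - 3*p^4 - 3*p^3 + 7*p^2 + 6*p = (p - 2)*(p^4 - p^3 - 5*p^2 - 3*p) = (p - 3)*(p - 2)*(p^3 + 2*p^2 + p) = (p - 3)*(p - 2)*(p + 1)*(p^2 + p) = (p - 3)*(p - 2)*(p + 1)^2*(p)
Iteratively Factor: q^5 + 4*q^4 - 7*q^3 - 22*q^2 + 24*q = (q + 4)*(q^4 - 7*q^2 + 6*q) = (q + 3)*(q + 4)*(q^3 - 3*q^2 + 2*q) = (q - 2)*(q + 3)*(q + 4)*(q^2 - q) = q*(q - 2)*(q + 3)*(q + 4)*(q - 1)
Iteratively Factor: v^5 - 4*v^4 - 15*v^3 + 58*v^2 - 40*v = (v + 4)*(v^4 - 8*v^3 + 17*v^2 - 10*v) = (v - 2)*(v + 4)*(v^3 - 6*v^2 + 5*v) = v*(v - 2)*(v + 4)*(v^2 - 6*v + 5) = v*(v - 2)*(v - 1)*(v + 4)*(v - 5)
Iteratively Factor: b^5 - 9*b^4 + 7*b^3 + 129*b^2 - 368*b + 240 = (b - 4)*(b^4 - 5*b^3 - 13*b^2 + 77*b - 60) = (b - 4)*(b - 3)*(b^3 - 2*b^2 - 19*b + 20) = (b - 4)*(b - 3)*(b + 4)*(b^2 - 6*b + 5) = (b - 4)*(b - 3)*(b - 1)*(b + 4)*(b - 5)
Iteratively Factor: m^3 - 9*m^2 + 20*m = (m - 5)*(m^2 - 4*m) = (m - 5)*(m - 4)*(m)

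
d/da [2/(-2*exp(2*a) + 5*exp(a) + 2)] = (8*exp(a) - 10)*exp(a)/(-2*exp(2*a) + 5*exp(a) + 2)^2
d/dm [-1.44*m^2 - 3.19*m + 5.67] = -2.88*m - 3.19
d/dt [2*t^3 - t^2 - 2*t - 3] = 6*t^2 - 2*t - 2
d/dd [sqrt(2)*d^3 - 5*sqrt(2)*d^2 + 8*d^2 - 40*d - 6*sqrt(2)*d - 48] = 3*sqrt(2)*d^2 - 10*sqrt(2)*d + 16*d - 40 - 6*sqrt(2)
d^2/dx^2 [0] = 0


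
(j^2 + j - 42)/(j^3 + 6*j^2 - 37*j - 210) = 1/(j + 5)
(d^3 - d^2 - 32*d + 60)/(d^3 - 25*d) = (d^2 + 4*d - 12)/(d*(d + 5))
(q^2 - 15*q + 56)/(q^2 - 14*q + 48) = (q - 7)/(q - 6)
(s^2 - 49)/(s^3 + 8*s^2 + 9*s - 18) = (s^2 - 49)/(s^3 + 8*s^2 + 9*s - 18)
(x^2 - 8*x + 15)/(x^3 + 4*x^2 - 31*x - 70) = (x - 3)/(x^2 + 9*x + 14)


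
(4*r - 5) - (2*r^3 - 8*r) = -2*r^3 + 12*r - 5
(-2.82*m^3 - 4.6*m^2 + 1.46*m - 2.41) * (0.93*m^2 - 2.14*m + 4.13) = -2.6226*m^5 + 1.7568*m^4 - 0.444799999999999*m^3 - 24.3637*m^2 + 11.1872*m - 9.9533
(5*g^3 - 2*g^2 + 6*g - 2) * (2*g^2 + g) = 10*g^5 + g^4 + 10*g^3 + 2*g^2 - 2*g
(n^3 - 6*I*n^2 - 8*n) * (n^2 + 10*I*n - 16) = n^5 + 4*I*n^4 + 36*n^3 + 16*I*n^2 + 128*n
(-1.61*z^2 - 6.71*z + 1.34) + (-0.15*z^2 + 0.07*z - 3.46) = -1.76*z^2 - 6.64*z - 2.12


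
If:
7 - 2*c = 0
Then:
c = 7/2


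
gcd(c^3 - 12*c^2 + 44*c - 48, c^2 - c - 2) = c - 2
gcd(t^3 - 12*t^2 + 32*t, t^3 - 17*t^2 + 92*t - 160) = t^2 - 12*t + 32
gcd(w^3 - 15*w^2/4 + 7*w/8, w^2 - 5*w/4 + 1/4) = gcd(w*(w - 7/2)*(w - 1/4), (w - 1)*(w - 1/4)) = w - 1/4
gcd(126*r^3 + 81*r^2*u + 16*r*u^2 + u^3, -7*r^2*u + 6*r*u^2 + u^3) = 7*r + u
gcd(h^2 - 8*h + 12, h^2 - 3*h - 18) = h - 6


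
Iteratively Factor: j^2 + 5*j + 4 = (j + 1)*(j + 4)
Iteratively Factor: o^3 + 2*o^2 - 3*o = (o)*(o^2 + 2*o - 3) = o*(o + 3)*(o - 1)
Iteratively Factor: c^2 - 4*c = (c)*(c - 4)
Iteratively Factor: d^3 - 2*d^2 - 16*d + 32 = (d - 2)*(d^2 - 16) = (d - 4)*(d - 2)*(d + 4)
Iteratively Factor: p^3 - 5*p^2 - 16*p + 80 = (p + 4)*(p^2 - 9*p + 20) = (p - 5)*(p + 4)*(p - 4)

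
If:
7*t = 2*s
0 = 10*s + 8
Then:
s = -4/5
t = -8/35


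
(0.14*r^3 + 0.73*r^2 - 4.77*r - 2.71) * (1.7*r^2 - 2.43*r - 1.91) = 0.238*r^5 + 0.9008*r^4 - 10.1503*r^3 + 5.5898*r^2 + 15.696*r + 5.1761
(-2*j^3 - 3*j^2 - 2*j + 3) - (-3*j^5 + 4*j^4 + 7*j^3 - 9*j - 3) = 3*j^5 - 4*j^4 - 9*j^3 - 3*j^2 + 7*j + 6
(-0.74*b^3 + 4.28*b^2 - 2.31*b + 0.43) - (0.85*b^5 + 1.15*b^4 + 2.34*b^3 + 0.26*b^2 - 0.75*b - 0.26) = -0.85*b^5 - 1.15*b^4 - 3.08*b^3 + 4.02*b^2 - 1.56*b + 0.69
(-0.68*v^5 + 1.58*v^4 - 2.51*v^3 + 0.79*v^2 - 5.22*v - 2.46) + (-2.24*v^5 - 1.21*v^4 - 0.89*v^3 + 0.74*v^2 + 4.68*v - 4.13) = -2.92*v^5 + 0.37*v^4 - 3.4*v^3 + 1.53*v^2 - 0.54*v - 6.59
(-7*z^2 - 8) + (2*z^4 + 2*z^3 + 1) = 2*z^4 + 2*z^3 - 7*z^2 - 7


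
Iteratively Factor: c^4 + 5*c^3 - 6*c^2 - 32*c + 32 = (c - 1)*(c^3 + 6*c^2 - 32) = (c - 2)*(c - 1)*(c^2 + 8*c + 16) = (c - 2)*(c - 1)*(c + 4)*(c + 4)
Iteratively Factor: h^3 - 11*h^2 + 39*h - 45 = (h - 3)*(h^2 - 8*h + 15) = (h - 3)^2*(h - 5)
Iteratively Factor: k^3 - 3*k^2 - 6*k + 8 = (k - 4)*(k^2 + k - 2) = (k - 4)*(k - 1)*(k + 2)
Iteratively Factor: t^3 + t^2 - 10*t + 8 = (t - 1)*(t^2 + 2*t - 8) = (t - 2)*(t - 1)*(t + 4)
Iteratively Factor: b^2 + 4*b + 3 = (b + 1)*(b + 3)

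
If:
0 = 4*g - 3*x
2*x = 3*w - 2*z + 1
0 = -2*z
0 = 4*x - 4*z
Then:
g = 0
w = -1/3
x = 0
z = 0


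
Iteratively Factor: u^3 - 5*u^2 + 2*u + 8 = (u - 4)*(u^2 - u - 2) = (u - 4)*(u + 1)*(u - 2)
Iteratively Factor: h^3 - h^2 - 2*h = (h - 2)*(h^2 + h) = (h - 2)*(h + 1)*(h)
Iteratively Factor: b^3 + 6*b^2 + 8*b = (b + 4)*(b^2 + 2*b) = (b + 2)*(b + 4)*(b)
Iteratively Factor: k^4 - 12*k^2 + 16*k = (k - 2)*(k^3 + 2*k^2 - 8*k) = k*(k - 2)*(k^2 + 2*k - 8) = k*(k - 2)*(k + 4)*(k - 2)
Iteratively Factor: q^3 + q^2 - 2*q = (q)*(q^2 + q - 2) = q*(q - 1)*(q + 2)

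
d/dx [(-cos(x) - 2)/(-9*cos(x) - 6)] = 4*sin(x)/(3*(3*cos(x) + 2)^2)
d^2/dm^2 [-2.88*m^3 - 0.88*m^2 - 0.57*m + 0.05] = -17.28*m - 1.76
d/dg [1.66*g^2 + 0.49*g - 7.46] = 3.32*g + 0.49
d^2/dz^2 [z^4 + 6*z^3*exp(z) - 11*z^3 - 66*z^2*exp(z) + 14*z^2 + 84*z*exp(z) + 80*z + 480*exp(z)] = 6*z^3*exp(z) - 30*z^2*exp(z) + 12*z^2 - 144*z*exp(z) - 66*z + 516*exp(z) + 28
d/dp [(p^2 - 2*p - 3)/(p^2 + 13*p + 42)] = 15*(p^2 + 6*p - 3)/(p^4 + 26*p^3 + 253*p^2 + 1092*p + 1764)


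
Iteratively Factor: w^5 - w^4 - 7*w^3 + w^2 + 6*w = (w + 1)*(w^4 - 2*w^3 - 5*w^2 + 6*w) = (w + 1)*(w + 2)*(w^3 - 4*w^2 + 3*w) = (w - 3)*(w + 1)*(w + 2)*(w^2 - w) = w*(w - 3)*(w + 1)*(w + 2)*(w - 1)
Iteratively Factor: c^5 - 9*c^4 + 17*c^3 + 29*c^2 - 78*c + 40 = (c - 1)*(c^4 - 8*c^3 + 9*c^2 + 38*c - 40) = (c - 1)^2*(c^3 - 7*c^2 + 2*c + 40) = (c - 4)*(c - 1)^2*(c^2 - 3*c - 10) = (c - 5)*(c - 4)*(c - 1)^2*(c + 2)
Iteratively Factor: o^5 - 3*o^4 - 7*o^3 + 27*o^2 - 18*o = (o - 3)*(o^4 - 7*o^2 + 6*o) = (o - 3)*(o + 3)*(o^3 - 3*o^2 + 2*o) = (o - 3)*(o - 2)*(o + 3)*(o^2 - o) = (o - 3)*(o - 2)*(o - 1)*(o + 3)*(o)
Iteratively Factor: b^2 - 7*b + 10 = (b - 2)*(b - 5)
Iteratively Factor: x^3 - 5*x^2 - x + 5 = (x - 1)*(x^2 - 4*x - 5) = (x - 5)*(x - 1)*(x + 1)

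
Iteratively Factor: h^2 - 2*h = (h)*(h - 2)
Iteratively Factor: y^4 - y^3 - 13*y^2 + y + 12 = (y - 1)*(y^3 - 13*y - 12) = (y - 1)*(y + 1)*(y^2 - y - 12) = (y - 4)*(y - 1)*(y + 1)*(y + 3)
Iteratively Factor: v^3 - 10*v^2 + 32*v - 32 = (v - 2)*(v^2 - 8*v + 16) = (v - 4)*(v - 2)*(v - 4)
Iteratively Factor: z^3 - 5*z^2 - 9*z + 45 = (z - 5)*(z^2 - 9) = (z - 5)*(z - 3)*(z + 3)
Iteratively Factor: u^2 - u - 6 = (u - 3)*(u + 2)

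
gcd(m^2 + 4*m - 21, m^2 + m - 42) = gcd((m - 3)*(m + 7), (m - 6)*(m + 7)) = m + 7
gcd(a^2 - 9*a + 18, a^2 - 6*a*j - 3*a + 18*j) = a - 3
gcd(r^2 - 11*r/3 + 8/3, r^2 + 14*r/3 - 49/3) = 1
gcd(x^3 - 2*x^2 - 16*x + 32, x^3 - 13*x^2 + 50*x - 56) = x^2 - 6*x + 8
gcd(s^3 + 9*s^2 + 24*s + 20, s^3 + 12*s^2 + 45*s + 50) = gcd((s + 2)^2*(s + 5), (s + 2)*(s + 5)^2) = s^2 + 7*s + 10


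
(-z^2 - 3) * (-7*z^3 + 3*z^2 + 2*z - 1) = 7*z^5 - 3*z^4 + 19*z^3 - 8*z^2 - 6*z + 3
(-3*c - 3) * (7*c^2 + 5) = -21*c^3 - 21*c^2 - 15*c - 15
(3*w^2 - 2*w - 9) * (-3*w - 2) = -9*w^3 + 31*w + 18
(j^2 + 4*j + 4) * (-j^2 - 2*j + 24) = -j^4 - 6*j^3 + 12*j^2 + 88*j + 96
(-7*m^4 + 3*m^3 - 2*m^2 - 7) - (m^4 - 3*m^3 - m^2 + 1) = -8*m^4 + 6*m^3 - m^2 - 8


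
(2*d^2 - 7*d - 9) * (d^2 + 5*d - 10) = 2*d^4 + 3*d^3 - 64*d^2 + 25*d + 90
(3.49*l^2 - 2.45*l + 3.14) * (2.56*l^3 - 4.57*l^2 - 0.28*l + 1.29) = 8.9344*l^5 - 22.2213*l^4 + 18.2577*l^3 - 9.1617*l^2 - 4.0397*l + 4.0506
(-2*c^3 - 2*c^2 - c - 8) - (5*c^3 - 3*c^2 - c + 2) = -7*c^3 + c^2 - 10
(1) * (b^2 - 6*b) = b^2 - 6*b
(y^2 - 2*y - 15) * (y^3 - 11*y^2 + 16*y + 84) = y^5 - 13*y^4 + 23*y^3 + 217*y^2 - 408*y - 1260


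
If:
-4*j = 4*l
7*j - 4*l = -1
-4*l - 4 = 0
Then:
No Solution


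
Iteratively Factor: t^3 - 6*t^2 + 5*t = (t)*(t^2 - 6*t + 5) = t*(t - 1)*(t - 5)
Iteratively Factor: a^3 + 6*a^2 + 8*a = (a + 2)*(a^2 + 4*a) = (a + 2)*(a + 4)*(a)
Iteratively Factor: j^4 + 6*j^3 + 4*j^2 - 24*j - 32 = (j + 2)*(j^3 + 4*j^2 - 4*j - 16) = (j + 2)*(j + 4)*(j^2 - 4) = (j - 2)*(j + 2)*(j + 4)*(j + 2)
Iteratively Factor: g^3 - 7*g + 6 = (g - 1)*(g^2 + g - 6) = (g - 1)*(g + 3)*(g - 2)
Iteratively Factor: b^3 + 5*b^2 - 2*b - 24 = (b + 3)*(b^2 + 2*b - 8) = (b + 3)*(b + 4)*(b - 2)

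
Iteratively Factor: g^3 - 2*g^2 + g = (g - 1)*(g^2 - g) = (g - 1)^2*(g)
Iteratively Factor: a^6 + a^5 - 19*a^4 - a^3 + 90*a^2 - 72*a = (a - 3)*(a^5 + 4*a^4 - 7*a^3 - 22*a^2 + 24*a) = (a - 3)*(a - 2)*(a^4 + 6*a^3 + 5*a^2 - 12*a) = (a - 3)*(a - 2)*(a - 1)*(a^3 + 7*a^2 + 12*a) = a*(a - 3)*(a - 2)*(a - 1)*(a^2 + 7*a + 12) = a*(a - 3)*(a - 2)*(a - 1)*(a + 4)*(a + 3)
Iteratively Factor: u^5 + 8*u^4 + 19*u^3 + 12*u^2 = (u + 3)*(u^4 + 5*u^3 + 4*u^2) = u*(u + 3)*(u^3 + 5*u^2 + 4*u) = u*(u + 1)*(u + 3)*(u^2 + 4*u) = u^2*(u + 1)*(u + 3)*(u + 4)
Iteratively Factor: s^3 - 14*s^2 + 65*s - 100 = (s - 5)*(s^2 - 9*s + 20) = (s - 5)*(s - 4)*(s - 5)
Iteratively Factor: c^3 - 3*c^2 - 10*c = (c - 5)*(c^2 + 2*c) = c*(c - 5)*(c + 2)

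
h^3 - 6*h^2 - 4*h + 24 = (h - 6)*(h - 2)*(h + 2)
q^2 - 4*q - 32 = (q - 8)*(q + 4)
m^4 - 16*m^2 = m^2*(m - 4)*(m + 4)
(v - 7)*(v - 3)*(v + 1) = v^3 - 9*v^2 + 11*v + 21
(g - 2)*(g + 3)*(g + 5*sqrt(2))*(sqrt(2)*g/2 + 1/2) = sqrt(2)*g^4/2 + sqrt(2)*g^3/2 + 11*g^3/2 - sqrt(2)*g^2/2 + 11*g^2/2 - 33*g + 5*sqrt(2)*g/2 - 15*sqrt(2)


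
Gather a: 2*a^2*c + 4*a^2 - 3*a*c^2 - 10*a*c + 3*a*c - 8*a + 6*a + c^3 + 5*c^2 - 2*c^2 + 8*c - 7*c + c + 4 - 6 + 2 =a^2*(2*c + 4) + a*(-3*c^2 - 7*c - 2) + c^3 + 3*c^2 + 2*c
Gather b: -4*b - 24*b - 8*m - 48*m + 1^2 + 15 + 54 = -28*b - 56*m + 70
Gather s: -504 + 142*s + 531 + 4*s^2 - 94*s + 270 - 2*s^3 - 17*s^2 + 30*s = -2*s^3 - 13*s^2 + 78*s + 297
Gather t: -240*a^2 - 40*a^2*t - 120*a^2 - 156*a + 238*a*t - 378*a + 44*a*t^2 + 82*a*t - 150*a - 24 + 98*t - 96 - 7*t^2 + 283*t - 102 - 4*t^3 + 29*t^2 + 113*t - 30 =-360*a^2 - 684*a - 4*t^3 + t^2*(44*a + 22) + t*(-40*a^2 + 320*a + 494) - 252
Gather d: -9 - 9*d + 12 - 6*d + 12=15 - 15*d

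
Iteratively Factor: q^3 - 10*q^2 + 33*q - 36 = (q - 3)*(q^2 - 7*q + 12) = (q - 4)*(q - 3)*(q - 3)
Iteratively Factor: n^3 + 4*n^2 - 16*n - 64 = (n + 4)*(n^2 - 16) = (n - 4)*(n + 4)*(n + 4)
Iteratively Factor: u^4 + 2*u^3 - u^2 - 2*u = (u - 1)*(u^3 + 3*u^2 + 2*u) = u*(u - 1)*(u^2 + 3*u + 2) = u*(u - 1)*(u + 2)*(u + 1)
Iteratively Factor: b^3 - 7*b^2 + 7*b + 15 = (b + 1)*(b^2 - 8*b + 15) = (b - 3)*(b + 1)*(b - 5)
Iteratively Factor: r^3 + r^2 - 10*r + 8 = (r + 4)*(r^2 - 3*r + 2) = (r - 2)*(r + 4)*(r - 1)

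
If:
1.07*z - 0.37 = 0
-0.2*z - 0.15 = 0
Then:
No Solution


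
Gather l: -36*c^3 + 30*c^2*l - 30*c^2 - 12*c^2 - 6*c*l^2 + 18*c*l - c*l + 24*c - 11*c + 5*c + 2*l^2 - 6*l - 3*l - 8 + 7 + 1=-36*c^3 - 42*c^2 + 18*c + l^2*(2 - 6*c) + l*(30*c^2 + 17*c - 9)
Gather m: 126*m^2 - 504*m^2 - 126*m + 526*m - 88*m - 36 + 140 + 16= -378*m^2 + 312*m + 120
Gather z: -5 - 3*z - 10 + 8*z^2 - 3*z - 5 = 8*z^2 - 6*z - 20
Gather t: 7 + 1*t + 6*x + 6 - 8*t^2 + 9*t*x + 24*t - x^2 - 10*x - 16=-8*t^2 + t*(9*x + 25) - x^2 - 4*x - 3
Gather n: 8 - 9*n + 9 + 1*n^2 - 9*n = n^2 - 18*n + 17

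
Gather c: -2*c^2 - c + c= -2*c^2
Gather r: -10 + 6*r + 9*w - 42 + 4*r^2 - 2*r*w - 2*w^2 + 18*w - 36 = 4*r^2 + r*(6 - 2*w) - 2*w^2 + 27*w - 88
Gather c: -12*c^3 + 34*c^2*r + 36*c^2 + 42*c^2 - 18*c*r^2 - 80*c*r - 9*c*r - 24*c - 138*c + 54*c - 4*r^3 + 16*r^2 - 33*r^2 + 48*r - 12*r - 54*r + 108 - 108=-12*c^3 + c^2*(34*r + 78) + c*(-18*r^2 - 89*r - 108) - 4*r^3 - 17*r^2 - 18*r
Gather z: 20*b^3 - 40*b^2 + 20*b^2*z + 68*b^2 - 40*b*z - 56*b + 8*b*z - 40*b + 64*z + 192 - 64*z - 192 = 20*b^3 + 28*b^2 - 96*b + z*(20*b^2 - 32*b)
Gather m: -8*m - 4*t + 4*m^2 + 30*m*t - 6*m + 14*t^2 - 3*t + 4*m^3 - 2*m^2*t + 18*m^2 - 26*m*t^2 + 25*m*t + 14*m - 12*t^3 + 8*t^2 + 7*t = 4*m^3 + m^2*(22 - 2*t) + m*(-26*t^2 + 55*t) - 12*t^3 + 22*t^2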